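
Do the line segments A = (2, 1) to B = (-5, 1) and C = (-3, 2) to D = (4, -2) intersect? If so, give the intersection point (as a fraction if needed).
Yes; intersection at (-5/4, 1) (t = 13/28 on AB, s = 1/4 on CD)

Parametrize AB as A + t(B − A) = (2 + -7 t, 1 + 0 t) and CD as C + s(D − C) = (-3 + 7 s, 2 + -4 s). Solve the linear system for (t, s). Determinant = -28 ≠ 0, so a unique intersection of the containing lines exists. Solution: t = 13/28, s = 1/4 — both in [0, 1], so the segments cross. Intersection point: (-5/4, 1).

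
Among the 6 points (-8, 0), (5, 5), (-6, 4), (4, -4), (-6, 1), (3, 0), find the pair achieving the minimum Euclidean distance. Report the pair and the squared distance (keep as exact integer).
Pair = ((-8, 0), (-6, 1)); squared distance = 5

Compute all C(6, 2) = 15 pairwise squared distances (x_i − x_j)² + (y_i − y_j)². The minimum is 5, attained by the pair ((-8, 0), (-6, 1)).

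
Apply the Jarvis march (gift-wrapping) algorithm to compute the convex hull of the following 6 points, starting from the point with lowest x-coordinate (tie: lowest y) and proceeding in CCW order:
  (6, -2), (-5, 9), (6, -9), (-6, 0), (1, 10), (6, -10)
Hull (CCW) = [(-6, 0), (6, -10), (6, -2), (1, 10), (-5, 9)]

Jarvis march: at each step, from the current hull vertex p, select the next vertex q as the point such that every other point lies strictly to the left of (or on) the directed line p → q. (Equivalently: for every other point r, the cross product (q − p) × (r − p) ≥ 0.)
Starting point (lowest x, tie lowest y): (-6, 0). Wrap until returning to start. Resulting hull: (-6, 0), (6, -10), (6, -2), (1, 10), (-5, 9).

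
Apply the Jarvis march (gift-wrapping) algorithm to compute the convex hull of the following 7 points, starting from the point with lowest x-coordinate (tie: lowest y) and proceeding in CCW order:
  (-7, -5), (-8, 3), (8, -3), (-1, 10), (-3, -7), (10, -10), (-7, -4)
Hull (CCW) = [(-8, 3), (-7, -5), (-3, -7), (10, -10), (8, -3), (-1, 10)]

Jarvis march: at each step, from the current hull vertex p, select the next vertex q as the point such that every other point lies strictly to the left of (or on) the directed line p → q. (Equivalently: for every other point r, the cross product (q − p) × (r − p) ≥ 0.)
Starting point (lowest x, tie lowest y): (-8, 3). Wrap until returning to start. Resulting hull: (-8, 3), (-7, -5), (-3, -7), (10, -10), (8, -3), (-1, 10).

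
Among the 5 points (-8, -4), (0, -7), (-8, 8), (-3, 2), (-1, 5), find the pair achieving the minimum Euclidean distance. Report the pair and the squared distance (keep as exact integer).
Pair = ((-3, 2), (-1, 5)); squared distance = 13

Compute all C(5, 2) = 10 pairwise squared distances (x_i − x_j)² + (y_i − y_j)². The minimum is 13, attained by the pair ((-3, 2), (-1, 5)).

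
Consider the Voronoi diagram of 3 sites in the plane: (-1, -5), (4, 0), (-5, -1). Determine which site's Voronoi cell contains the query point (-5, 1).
Nearest site = (-5, -1)

The Voronoi cell of site s contains exactly those query points closer to s than to any other site. Compute squared distances from q = (-5, 1) to each site:
  (-5 − -5)² + (-1 − 1)² = 4
  (-1 − -5)² + (-5 − 1)² = 52
  (4 − -5)² + (0 − 1)² = 82
Minimum is attained by (-5, -1), so q lies in its Voronoi cell.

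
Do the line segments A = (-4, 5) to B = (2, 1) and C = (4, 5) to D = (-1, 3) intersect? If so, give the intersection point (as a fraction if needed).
Yes; intersection at (-1, 3) (t = 1/2 on AB, s = 1 on CD)

Parametrize AB as A + t(B − A) = (-4 + 6 t, 5 + -4 t) and CD as C + s(D − C) = (4 + -5 s, 5 + -2 s). Solve the linear system for (t, s). Determinant = 32 ≠ 0, so a unique intersection of the containing lines exists. Solution: t = 1/2, s = 1 — both in [0, 1], so the segments cross. Intersection point: (-1, 3).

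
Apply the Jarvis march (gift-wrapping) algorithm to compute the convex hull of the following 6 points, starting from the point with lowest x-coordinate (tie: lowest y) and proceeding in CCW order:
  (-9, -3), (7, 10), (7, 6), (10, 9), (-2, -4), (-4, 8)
Hull (CCW) = [(-9, -3), (-2, -4), (10, 9), (7, 10), (-4, 8)]

Jarvis march: at each step, from the current hull vertex p, select the next vertex q as the point such that every other point lies strictly to the left of (or on) the directed line p → q. (Equivalently: for every other point r, the cross product (q − p) × (r − p) ≥ 0.)
Starting point (lowest x, tie lowest y): (-9, -3). Wrap until returning to start. Resulting hull: (-9, -3), (-2, -4), (10, 9), (7, 10), (-4, 8).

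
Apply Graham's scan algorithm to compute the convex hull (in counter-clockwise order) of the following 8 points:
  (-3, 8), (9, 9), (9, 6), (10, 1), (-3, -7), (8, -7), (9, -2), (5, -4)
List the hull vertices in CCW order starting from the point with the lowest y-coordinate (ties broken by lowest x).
Hull (CCW) = [(-3, -7), (8, -7), (10, 1), (9, 9), (-3, 8)]

Graham scan procedure:
  1. Find the pivot p₀ = point with lowest y (tie → lowest x): (-3, -7).
  2. Sort the remaining points by polar angle around p₀.
  3. Walk through sorted points, maintaining a stack; pop the top while the last three entries make a non-left turn (cross product ≤ 0).
  4. Final stack is the convex hull in CCW order: (-3, -7), (8, -7), (10, 1), (9, 9), (-3, 8).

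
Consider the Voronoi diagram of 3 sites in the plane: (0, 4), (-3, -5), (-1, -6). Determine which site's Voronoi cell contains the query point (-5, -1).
Nearest site = (-3, -5)

The Voronoi cell of site s contains exactly those query points closer to s than to any other site. Compute squared distances from q = (-5, -1) to each site:
  (-3 − -5)² + (-5 − -1)² = 20
  (-1 − -5)² + (-6 − -1)² = 41
  (0 − -5)² + (4 − -1)² = 50
Minimum is attained by (-3, -5), so q lies in its Voronoi cell.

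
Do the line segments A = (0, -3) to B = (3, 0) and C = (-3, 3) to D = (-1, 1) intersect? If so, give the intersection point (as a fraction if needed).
No (intersection of containing lines falls outside at least one segment)

Parametrize and solve: t = 1/2, s = 9/4. At least one of these is outside [0, 1], so the segments do not intersect.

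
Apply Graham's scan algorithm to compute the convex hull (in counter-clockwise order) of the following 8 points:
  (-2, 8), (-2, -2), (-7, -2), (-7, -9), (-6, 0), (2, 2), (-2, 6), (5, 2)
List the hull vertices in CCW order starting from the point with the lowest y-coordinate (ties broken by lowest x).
Hull (CCW) = [(-7, -9), (5, 2), (-2, 8), (-7, -2)]

Graham scan procedure:
  1. Find the pivot p₀ = point with lowest y (tie → lowest x): (-7, -9).
  2. Sort the remaining points by polar angle around p₀.
  3. Walk through sorted points, maintaining a stack; pop the top while the last three entries make a non-left turn (cross product ≤ 0).
  4. Final stack is the convex hull in CCW order: (-7, -9), (5, 2), (-2, 8), (-7, -2).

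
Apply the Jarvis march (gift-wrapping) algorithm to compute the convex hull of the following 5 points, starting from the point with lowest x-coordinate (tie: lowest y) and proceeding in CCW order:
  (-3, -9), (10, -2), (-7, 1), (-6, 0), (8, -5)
Hull (CCW) = [(-7, 1), (-3, -9), (8, -5), (10, -2)]

Jarvis march: at each step, from the current hull vertex p, select the next vertex q as the point such that every other point lies strictly to the left of (or on) the directed line p → q. (Equivalently: for every other point r, the cross product (q − p) × (r − p) ≥ 0.)
Starting point (lowest x, tie lowest y): (-7, 1). Wrap until returning to start. Resulting hull: (-7, 1), (-3, -9), (8, -5), (10, -2).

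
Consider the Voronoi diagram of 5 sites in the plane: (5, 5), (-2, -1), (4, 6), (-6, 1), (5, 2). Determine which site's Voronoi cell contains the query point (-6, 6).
Nearest site = (-6, 1)

The Voronoi cell of site s contains exactly those query points closer to s than to any other site. Compute squared distances from q = (-6, 6) to each site:
  (-6 − -6)² + (1 − 6)² = 25
  (-2 − -6)² + (-1 − 6)² = 65
  (4 − -6)² + (6 − 6)² = 100
  (5 − -6)² + (5 − 6)² = 122
  (5 − -6)² + (2 − 6)² = 137
Minimum is attained by (-6, 1), so q lies in its Voronoi cell.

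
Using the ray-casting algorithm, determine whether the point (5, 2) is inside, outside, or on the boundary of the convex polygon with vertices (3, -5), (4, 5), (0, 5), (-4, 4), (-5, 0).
The point (5, 2) lies strictly outside the polygon

Cast a horizontal ray to the right from the query point and count how many polygon edges it crosses (each edge strictly once or zero times, handled with the usual half-open convention). 
Parity of crossings → even ⇒ outside.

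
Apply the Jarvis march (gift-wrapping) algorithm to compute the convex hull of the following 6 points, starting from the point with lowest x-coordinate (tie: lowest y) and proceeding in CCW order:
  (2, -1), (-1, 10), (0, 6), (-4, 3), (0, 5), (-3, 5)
Hull (CCW) = [(-4, 3), (2, -1), (-1, 10)]

Jarvis march: at each step, from the current hull vertex p, select the next vertex q as the point such that every other point lies strictly to the left of (or on) the directed line p → q. (Equivalently: for every other point r, the cross product (q − p) × (r − p) ≥ 0.)
Starting point (lowest x, tie lowest y): (-4, 3). Wrap until returning to start. Resulting hull: (-4, 3), (2, -1), (-1, 10).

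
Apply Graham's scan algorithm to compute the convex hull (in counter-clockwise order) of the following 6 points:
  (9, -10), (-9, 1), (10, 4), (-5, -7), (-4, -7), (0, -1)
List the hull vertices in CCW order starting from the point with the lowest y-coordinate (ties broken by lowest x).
Hull (CCW) = [(9, -10), (10, 4), (-9, 1), (-5, -7)]

Graham scan procedure:
  1. Find the pivot p₀ = point with lowest y (tie → lowest x): (9, -10).
  2. Sort the remaining points by polar angle around p₀.
  3. Walk through sorted points, maintaining a stack; pop the top while the last three entries make a non-left turn (cross product ≤ 0).
  4. Final stack is the convex hull in CCW order: (9, -10), (10, 4), (-9, 1), (-5, -7).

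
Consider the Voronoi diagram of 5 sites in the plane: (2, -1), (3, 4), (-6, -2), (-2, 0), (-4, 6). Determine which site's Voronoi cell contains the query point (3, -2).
Nearest site = (2, -1)

The Voronoi cell of site s contains exactly those query points closer to s than to any other site. Compute squared distances from q = (3, -2) to each site:
  (2 − 3)² + (-1 − -2)² = 2
  (-2 − 3)² + (0 − -2)² = 29
  (3 − 3)² + (4 − -2)² = 36
  (-6 − 3)² + (-2 − -2)² = 81
  (-4 − 3)² + (6 − -2)² = 113
Minimum is attained by (2, -1), so q lies in its Voronoi cell.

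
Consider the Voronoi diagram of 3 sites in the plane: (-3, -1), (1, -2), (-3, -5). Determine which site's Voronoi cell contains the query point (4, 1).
Nearest site = (1, -2)

The Voronoi cell of site s contains exactly those query points closer to s than to any other site. Compute squared distances from q = (4, 1) to each site:
  (1 − 4)² + (-2 − 1)² = 18
  (-3 − 4)² + (-1 − 1)² = 53
  (-3 − 4)² + (-5 − 1)² = 85
Minimum is attained by (1, -2), so q lies in its Voronoi cell.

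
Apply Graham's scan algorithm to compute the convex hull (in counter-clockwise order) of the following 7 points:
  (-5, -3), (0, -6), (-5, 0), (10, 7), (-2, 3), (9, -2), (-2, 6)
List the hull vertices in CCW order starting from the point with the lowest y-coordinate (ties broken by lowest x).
Hull (CCW) = [(0, -6), (9, -2), (10, 7), (-2, 6), (-5, 0), (-5, -3)]

Graham scan procedure:
  1. Find the pivot p₀ = point with lowest y (tie → lowest x): (0, -6).
  2. Sort the remaining points by polar angle around p₀.
  3. Walk through sorted points, maintaining a stack; pop the top while the last three entries make a non-left turn (cross product ≤ 0).
  4. Final stack is the convex hull in CCW order: (0, -6), (9, -2), (10, 7), (-2, 6), (-5, 0), (-5, -3).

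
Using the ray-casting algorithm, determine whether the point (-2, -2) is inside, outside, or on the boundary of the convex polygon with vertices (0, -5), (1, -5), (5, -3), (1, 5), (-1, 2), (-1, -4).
The point (-2, -2) lies strictly outside the polygon

Cast a horizontal ray to the right from the query point and count how many polygon edges it crosses (each edge strictly once or zero times, handled with the usual half-open convention). 
Parity of crossings → even ⇒ outside.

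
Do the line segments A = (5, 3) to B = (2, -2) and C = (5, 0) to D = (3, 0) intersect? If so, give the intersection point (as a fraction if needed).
Yes; intersection at (16/5, 0) (t = 3/5 on AB, s = 9/10 on CD)

Parametrize AB as A + t(B − A) = (5 + -3 t, 3 + -5 t) and CD as C + s(D − C) = (5 + -2 s, 0 + 0 s). Solve the linear system for (t, s). Determinant = 10 ≠ 0, so a unique intersection of the containing lines exists. Solution: t = 3/5, s = 9/10 — both in [0, 1], so the segments cross. Intersection point: (16/5, 0).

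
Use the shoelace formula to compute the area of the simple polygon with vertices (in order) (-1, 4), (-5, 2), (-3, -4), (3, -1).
Area = 35

Shoelace formula: Area = (1/2) |Σ_i (x_i · y_{i+1} − x_{i+1} · y_i)| (indices mod n). Compute each cross term:
  (-1)(2) − (-5)(4) = 18
  (-5)(-4) − (-3)(2) = 26
  (-3)(-1) − (3)(-4) = 15
  (3)(4) − (-1)(-1) = 11
Sum = 70, so (signed) Area = 70/2 = 35, |Area| = 35.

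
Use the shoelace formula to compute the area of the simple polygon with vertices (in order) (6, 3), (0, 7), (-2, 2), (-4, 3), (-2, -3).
Area = 44

Shoelace formula: Area = (1/2) |Σ_i (x_i · y_{i+1} − x_{i+1} · y_i)| (indices mod n). Compute each cross term:
  (6)(7) − (0)(3) = 42
  (0)(2) − (-2)(7) = 14
  (-2)(3) − (-4)(2) = 2
  (-4)(-3) − (-2)(3) = 18
  (-2)(3) − (6)(-3) = 12
Sum = 88, so (signed) Area = 88/2 = 44, |Area| = 44.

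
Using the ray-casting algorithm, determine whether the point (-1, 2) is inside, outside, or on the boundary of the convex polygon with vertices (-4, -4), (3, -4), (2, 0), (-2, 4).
The point (-1, 2) lies strictly inside the polygon

Cast a horizontal ray to the right from the query point and count how many polygon edges it crosses (each edge strictly once or zero times, handled with the usual half-open convention). 
Parity of crossings → odd ⇒ inside.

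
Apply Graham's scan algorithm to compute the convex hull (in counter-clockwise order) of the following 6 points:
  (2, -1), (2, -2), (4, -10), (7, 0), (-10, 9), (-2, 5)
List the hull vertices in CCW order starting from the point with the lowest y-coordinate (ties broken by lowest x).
Hull (CCW) = [(4, -10), (7, 0), (-2, 5), (-10, 9)]

Graham scan procedure:
  1. Find the pivot p₀ = point with lowest y (tie → lowest x): (4, -10).
  2. Sort the remaining points by polar angle around p₀.
  3. Walk through sorted points, maintaining a stack; pop the top while the last three entries make a non-left turn (cross product ≤ 0).
  4. Final stack is the convex hull in CCW order: (4, -10), (7, 0), (-2, 5), (-10, 9).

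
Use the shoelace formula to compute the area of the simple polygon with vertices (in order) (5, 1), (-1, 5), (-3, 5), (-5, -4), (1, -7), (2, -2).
Area = 68

Shoelace formula: Area = (1/2) |Σ_i (x_i · y_{i+1} − x_{i+1} · y_i)| (indices mod n). Compute each cross term:
  (5)(5) − (-1)(1) = 26
  (-1)(5) − (-3)(5) = 10
  (-3)(-4) − (-5)(5) = 37
  (-5)(-7) − (1)(-4) = 39
  (1)(-2) − (2)(-7) = 12
  (2)(1) − (5)(-2) = 12
Sum = 136, so (signed) Area = 136/2 = 68, |Area| = 68.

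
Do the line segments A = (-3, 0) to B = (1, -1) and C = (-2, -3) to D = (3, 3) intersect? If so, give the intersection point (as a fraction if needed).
Yes; intersection at (-3/29, -21/29) (t = 21/29 on AB, s = 11/29 on CD)

Parametrize AB as A + t(B − A) = (-3 + 4 t, 0 + -1 t) and CD as C + s(D − C) = (-2 + 5 s, -3 + 6 s). Solve the linear system for (t, s). Determinant = -29 ≠ 0, so a unique intersection of the containing lines exists. Solution: t = 21/29, s = 11/29 — both in [0, 1], so the segments cross. Intersection point: (-3/29, -21/29).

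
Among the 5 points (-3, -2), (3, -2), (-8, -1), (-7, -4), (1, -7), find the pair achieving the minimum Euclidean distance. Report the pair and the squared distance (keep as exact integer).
Pair = ((-8, -1), (-7, -4)); squared distance = 10

Compute all C(5, 2) = 10 pairwise squared distances (x_i − x_j)² + (y_i − y_j)². The minimum is 10, attained by the pair ((-8, -1), (-7, -4)).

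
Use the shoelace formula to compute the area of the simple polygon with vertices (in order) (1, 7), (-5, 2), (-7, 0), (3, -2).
Area = 44

Shoelace formula: Area = (1/2) |Σ_i (x_i · y_{i+1} − x_{i+1} · y_i)| (indices mod n). Compute each cross term:
  (1)(2) − (-5)(7) = 37
  (-5)(0) − (-7)(2) = 14
  (-7)(-2) − (3)(0) = 14
  (3)(7) − (1)(-2) = 23
Sum = 88, so (signed) Area = 88/2 = 44, |Area| = 44.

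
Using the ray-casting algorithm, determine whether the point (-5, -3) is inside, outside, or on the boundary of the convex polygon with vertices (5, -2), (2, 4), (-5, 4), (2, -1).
The point (-5, -3) lies strictly outside the polygon

Cast a horizontal ray to the right from the query point and count how many polygon edges it crosses (each edge strictly once or zero times, handled with the usual half-open convention). 
Parity of crossings → even ⇒ outside.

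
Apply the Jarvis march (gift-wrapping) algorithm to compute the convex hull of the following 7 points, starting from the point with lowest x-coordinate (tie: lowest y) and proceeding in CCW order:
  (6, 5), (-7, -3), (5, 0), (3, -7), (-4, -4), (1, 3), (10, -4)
Hull (CCW) = [(-7, -3), (3, -7), (10, -4), (6, 5), (1, 3)]

Jarvis march: at each step, from the current hull vertex p, select the next vertex q as the point such that every other point lies strictly to the left of (or on) the directed line p → q. (Equivalently: for every other point r, the cross product (q − p) × (r − p) ≥ 0.)
Starting point (lowest x, tie lowest y): (-7, -3). Wrap until returning to start. Resulting hull: (-7, -3), (3, -7), (10, -4), (6, 5), (1, 3).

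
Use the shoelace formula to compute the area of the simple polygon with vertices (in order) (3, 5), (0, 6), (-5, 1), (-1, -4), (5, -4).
Area = 65

Shoelace formula: Area = (1/2) |Σ_i (x_i · y_{i+1} − x_{i+1} · y_i)| (indices mod n). Compute each cross term:
  (3)(6) − (0)(5) = 18
  (0)(1) − (-5)(6) = 30
  (-5)(-4) − (-1)(1) = 21
  (-1)(-4) − (5)(-4) = 24
  (5)(5) − (3)(-4) = 37
Sum = 130, so (signed) Area = 130/2 = 65, |Area| = 65.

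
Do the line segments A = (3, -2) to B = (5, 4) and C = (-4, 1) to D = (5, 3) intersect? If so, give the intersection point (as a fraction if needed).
Yes; intersection at (116/25, 73/25) (t = 41/50 on AB, s = 24/25 on CD)

Parametrize AB as A + t(B − A) = (3 + 2 t, -2 + 6 t) and CD as C + s(D − C) = (-4 + 9 s, 1 + 2 s). Solve the linear system for (t, s). Determinant = 50 ≠ 0, so a unique intersection of the containing lines exists. Solution: t = 41/50, s = 24/25 — both in [0, 1], so the segments cross. Intersection point: (116/25, 73/25).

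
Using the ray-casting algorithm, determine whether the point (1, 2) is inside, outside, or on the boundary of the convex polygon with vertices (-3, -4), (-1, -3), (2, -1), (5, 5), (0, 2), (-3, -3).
The point (1, 2) lies strictly inside the polygon

Cast a horizontal ray to the right from the query point and count how many polygon edges it crosses (each edge strictly once or zero times, handled with the usual half-open convention). 
Parity of crossings → odd ⇒ inside.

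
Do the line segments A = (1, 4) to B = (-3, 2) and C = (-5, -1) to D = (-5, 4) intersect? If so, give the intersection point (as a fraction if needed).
No (intersection of containing lines falls outside at least one segment)

Parametrize and solve: t = 3/2, s = 2/5. At least one of these is outside [0, 1], so the segments do not intersect.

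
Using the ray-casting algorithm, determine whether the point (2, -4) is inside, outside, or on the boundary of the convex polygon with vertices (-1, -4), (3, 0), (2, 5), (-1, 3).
The point (2, -4) lies strictly outside the polygon

Cast a horizontal ray to the right from the query point and count how many polygon edges it crosses (each edge strictly once or zero times, handled with the usual half-open convention). 
Parity of crossings → even ⇒ outside.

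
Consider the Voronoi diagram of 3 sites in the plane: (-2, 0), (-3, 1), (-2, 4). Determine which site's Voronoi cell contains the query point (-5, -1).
Nearest site = (-3, 1)

The Voronoi cell of site s contains exactly those query points closer to s than to any other site. Compute squared distances from q = (-5, -1) to each site:
  (-3 − -5)² + (1 − -1)² = 8
  (-2 − -5)² + (0 − -1)² = 10
  (-2 − -5)² + (4 − -1)² = 34
Minimum is attained by (-3, 1), so q lies in its Voronoi cell.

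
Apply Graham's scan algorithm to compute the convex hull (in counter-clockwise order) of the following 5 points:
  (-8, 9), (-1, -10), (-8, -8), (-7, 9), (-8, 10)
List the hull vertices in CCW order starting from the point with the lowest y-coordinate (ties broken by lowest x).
Hull (CCW) = [(-1, -10), (-7, 9), (-8, 10), (-8, -8)]

Graham scan procedure:
  1. Find the pivot p₀ = point with lowest y (tie → lowest x): (-1, -10).
  2. Sort the remaining points by polar angle around p₀.
  3. Walk through sorted points, maintaining a stack; pop the top while the last three entries make a non-left turn (cross product ≤ 0).
  4. Final stack is the convex hull in CCW order: (-1, -10), (-7, 9), (-8, 10), (-8, -8).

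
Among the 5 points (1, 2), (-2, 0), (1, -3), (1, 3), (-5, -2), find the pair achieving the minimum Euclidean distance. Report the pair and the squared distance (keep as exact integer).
Pair = ((1, 2), (1, 3)); squared distance = 1

Compute all C(5, 2) = 10 pairwise squared distances (x_i − x_j)² + (y_i − y_j)². The minimum is 1, attained by the pair ((1, 2), (1, 3)).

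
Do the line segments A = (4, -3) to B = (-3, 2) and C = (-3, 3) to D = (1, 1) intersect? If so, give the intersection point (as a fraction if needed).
No (intersection of containing lines falls outside at least one segment)

Parametrize and solve: t = 5/3, s = -7/6. At least one of these is outside [0, 1], so the segments do not intersect.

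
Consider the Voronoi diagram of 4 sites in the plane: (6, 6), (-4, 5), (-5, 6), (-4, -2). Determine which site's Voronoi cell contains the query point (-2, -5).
Nearest site = (-4, -2)

The Voronoi cell of site s contains exactly those query points closer to s than to any other site. Compute squared distances from q = (-2, -5) to each site:
  (-4 − -2)² + (-2 − -5)² = 13
  (-4 − -2)² + (5 − -5)² = 104
  (-5 − -2)² + (6 − -5)² = 130
  (6 − -2)² + (6 − -5)² = 185
Minimum is attained by (-4, -2), so q lies in its Voronoi cell.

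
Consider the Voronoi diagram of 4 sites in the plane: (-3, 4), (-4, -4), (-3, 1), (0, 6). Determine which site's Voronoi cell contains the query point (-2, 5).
Nearest site = (-3, 4)

The Voronoi cell of site s contains exactly those query points closer to s than to any other site. Compute squared distances from q = (-2, 5) to each site:
  (-3 − -2)² + (4 − 5)² = 2
  (0 − -2)² + (6 − 5)² = 5
  (-3 − -2)² + (1 − 5)² = 17
  (-4 − -2)² + (-4 − 5)² = 85
Minimum is attained by (-3, 4), so q lies in its Voronoi cell.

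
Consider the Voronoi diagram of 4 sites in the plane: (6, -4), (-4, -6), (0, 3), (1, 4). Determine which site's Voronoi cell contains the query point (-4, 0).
Nearest site = (0, 3)

The Voronoi cell of site s contains exactly those query points closer to s than to any other site. Compute squared distances from q = (-4, 0) to each site:
  (0 − -4)² + (3 − 0)² = 25
  (-4 − -4)² + (-6 − 0)² = 36
  (1 − -4)² + (4 − 0)² = 41
  (6 − -4)² + (-4 − 0)² = 116
Minimum is attained by (0, 3), so q lies in its Voronoi cell.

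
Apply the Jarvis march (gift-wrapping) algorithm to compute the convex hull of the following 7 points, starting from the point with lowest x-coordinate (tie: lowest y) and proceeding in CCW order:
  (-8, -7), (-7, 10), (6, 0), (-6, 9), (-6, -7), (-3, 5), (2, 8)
Hull (CCW) = [(-8, -7), (-6, -7), (6, 0), (2, 8), (-7, 10)]

Jarvis march: at each step, from the current hull vertex p, select the next vertex q as the point such that every other point lies strictly to the left of (or on) the directed line p → q. (Equivalently: for every other point r, the cross product (q − p) × (r − p) ≥ 0.)
Starting point (lowest x, tie lowest y): (-8, -7). Wrap until returning to start. Resulting hull: (-8, -7), (-6, -7), (6, 0), (2, 8), (-7, 10).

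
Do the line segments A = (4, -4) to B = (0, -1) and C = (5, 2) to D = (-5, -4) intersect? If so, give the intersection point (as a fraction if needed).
Yes; intersection at (0, -1) (t = 1 on AB, s = 1/2 on CD)

Parametrize AB as A + t(B − A) = (4 + -4 t, -4 + 3 t) and CD as C + s(D − C) = (5 + -10 s, 2 + -6 s). Solve the linear system for (t, s). Determinant = -54 ≠ 0, so a unique intersection of the containing lines exists. Solution: t = 1, s = 1/2 — both in [0, 1], so the segments cross. Intersection point: (0, -1).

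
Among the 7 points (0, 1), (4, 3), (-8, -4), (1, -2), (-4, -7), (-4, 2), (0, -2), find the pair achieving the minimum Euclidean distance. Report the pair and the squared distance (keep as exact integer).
Pair = ((1, -2), (0, -2)); squared distance = 1

Compute all C(7, 2) = 21 pairwise squared distances (x_i − x_j)² + (y_i − y_j)². The minimum is 1, attained by the pair ((1, -2), (0, -2)).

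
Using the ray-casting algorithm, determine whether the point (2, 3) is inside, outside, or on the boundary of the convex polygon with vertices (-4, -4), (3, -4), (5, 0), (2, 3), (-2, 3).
The point (2, 3) lies on the polygon boundary

Boundary check: the query satisfies the collinearity and bounding-box conditions for some polygon edge, so it lies exactly on the boundary.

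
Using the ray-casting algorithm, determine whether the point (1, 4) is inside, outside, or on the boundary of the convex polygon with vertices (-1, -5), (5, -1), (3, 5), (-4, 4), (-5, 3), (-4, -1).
The point (1, 4) lies strictly inside the polygon

Cast a horizontal ray to the right from the query point and count how many polygon edges it crosses (each edge strictly once or zero times, handled with the usual half-open convention). 
Parity of crossings → odd ⇒ inside.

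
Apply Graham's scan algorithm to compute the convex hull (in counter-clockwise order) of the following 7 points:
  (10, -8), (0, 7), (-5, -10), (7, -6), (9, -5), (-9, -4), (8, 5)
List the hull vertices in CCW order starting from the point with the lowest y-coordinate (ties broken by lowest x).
Hull (CCW) = [(-5, -10), (10, -8), (8, 5), (0, 7), (-9, -4)]

Graham scan procedure:
  1. Find the pivot p₀ = point with lowest y (tie → lowest x): (-5, -10).
  2. Sort the remaining points by polar angle around p₀.
  3. Walk through sorted points, maintaining a stack; pop the top while the last three entries make a non-left turn (cross product ≤ 0).
  4. Final stack is the convex hull in CCW order: (-5, -10), (10, -8), (8, 5), (0, 7), (-9, -4).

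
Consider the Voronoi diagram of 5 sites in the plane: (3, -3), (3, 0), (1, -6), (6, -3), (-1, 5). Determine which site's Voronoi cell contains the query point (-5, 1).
Nearest site = (-1, 5)

The Voronoi cell of site s contains exactly those query points closer to s than to any other site. Compute squared distances from q = (-5, 1) to each site:
  (-1 − -5)² + (5 − 1)² = 32
  (3 − -5)² + (0 − 1)² = 65
  (3 − -5)² + (-3 − 1)² = 80
  (1 − -5)² + (-6 − 1)² = 85
  (6 − -5)² + (-3 − 1)² = 137
Minimum is attained by (-1, 5), so q lies in its Voronoi cell.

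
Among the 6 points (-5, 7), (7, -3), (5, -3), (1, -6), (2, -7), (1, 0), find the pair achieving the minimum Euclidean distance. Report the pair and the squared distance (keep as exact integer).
Pair = ((1, -6), (2, -7)); squared distance = 2

Compute all C(6, 2) = 15 pairwise squared distances (x_i − x_j)² + (y_i − y_j)². The minimum is 2, attained by the pair ((1, -6), (2, -7)).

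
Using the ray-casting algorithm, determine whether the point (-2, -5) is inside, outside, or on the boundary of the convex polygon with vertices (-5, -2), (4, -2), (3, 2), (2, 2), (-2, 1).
The point (-2, -5) lies strictly outside the polygon

Cast a horizontal ray to the right from the query point and count how many polygon edges it crosses (each edge strictly once or zero times, handled with the usual half-open convention). 
Parity of crossings → even ⇒ outside.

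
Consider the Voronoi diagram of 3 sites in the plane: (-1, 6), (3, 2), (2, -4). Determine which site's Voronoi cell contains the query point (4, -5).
Nearest site = (2, -4)

The Voronoi cell of site s contains exactly those query points closer to s than to any other site. Compute squared distances from q = (4, -5) to each site:
  (2 − 4)² + (-4 − -5)² = 5
  (3 − 4)² + (2 − -5)² = 50
  (-1 − 4)² + (6 − -5)² = 146
Minimum is attained by (2, -4), so q lies in its Voronoi cell.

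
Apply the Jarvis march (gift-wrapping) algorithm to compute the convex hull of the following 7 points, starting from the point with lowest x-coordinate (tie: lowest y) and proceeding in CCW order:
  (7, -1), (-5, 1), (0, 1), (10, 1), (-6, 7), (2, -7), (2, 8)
Hull (CCW) = [(-6, 7), (-5, 1), (2, -7), (10, 1), (2, 8)]

Jarvis march: at each step, from the current hull vertex p, select the next vertex q as the point such that every other point lies strictly to the left of (or on) the directed line p → q. (Equivalently: for every other point r, the cross product (q − p) × (r − p) ≥ 0.)
Starting point (lowest x, tie lowest y): (-6, 7). Wrap until returning to start. Resulting hull: (-6, 7), (-5, 1), (2, -7), (10, 1), (2, 8).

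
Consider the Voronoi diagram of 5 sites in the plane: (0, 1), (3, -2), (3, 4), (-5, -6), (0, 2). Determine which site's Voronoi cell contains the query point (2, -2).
Nearest site = (3, -2)

The Voronoi cell of site s contains exactly those query points closer to s than to any other site. Compute squared distances from q = (2, -2) to each site:
  (3 − 2)² + (-2 − -2)² = 1
  (0 − 2)² + (1 − -2)² = 13
  (0 − 2)² + (2 − -2)² = 20
  (3 − 2)² + (4 − -2)² = 37
  (-5 − 2)² + (-6 − -2)² = 65
Minimum is attained by (3, -2), so q lies in its Voronoi cell.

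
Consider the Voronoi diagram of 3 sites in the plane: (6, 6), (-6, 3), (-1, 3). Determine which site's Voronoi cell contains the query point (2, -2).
Nearest site = (-1, 3)

The Voronoi cell of site s contains exactly those query points closer to s than to any other site. Compute squared distances from q = (2, -2) to each site:
  (-1 − 2)² + (3 − -2)² = 34
  (6 − 2)² + (6 − -2)² = 80
  (-6 − 2)² + (3 − -2)² = 89
Minimum is attained by (-1, 3), so q lies in its Voronoi cell.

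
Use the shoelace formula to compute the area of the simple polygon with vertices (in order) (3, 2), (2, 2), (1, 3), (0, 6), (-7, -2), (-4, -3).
Area = 34

Shoelace formula: Area = (1/2) |Σ_i (x_i · y_{i+1} − x_{i+1} · y_i)| (indices mod n). Compute each cross term:
  (3)(2) − (2)(2) = 2
  (2)(3) − (1)(2) = 4
  (1)(6) − (0)(3) = 6
  (0)(-2) − (-7)(6) = 42
  (-7)(-3) − (-4)(-2) = 13
  (-4)(2) − (3)(-3) = 1
Sum = 68, so (signed) Area = 68/2 = 34, |Area| = 34.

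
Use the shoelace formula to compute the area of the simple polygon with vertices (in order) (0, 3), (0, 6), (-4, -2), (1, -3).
Area = 41/2

Shoelace formula: Area = (1/2) |Σ_i (x_i · y_{i+1} − x_{i+1} · y_i)| (indices mod n). Compute each cross term:
  (0)(6) − (0)(3) = 0
  (0)(-2) − (-4)(6) = 24
  (-4)(-3) − (1)(-2) = 14
  (1)(3) − (0)(-3) = 3
Sum = 41, so (signed) Area = 41/2 = 41/2, |Area| = 41/2.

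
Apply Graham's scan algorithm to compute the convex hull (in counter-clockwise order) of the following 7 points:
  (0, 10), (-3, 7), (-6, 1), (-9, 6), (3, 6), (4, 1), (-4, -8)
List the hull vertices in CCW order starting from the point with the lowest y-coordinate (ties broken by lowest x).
Hull (CCW) = [(-4, -8), (4, 1), (3, 6), (0, 10), (-9, 6)]

Graham scan procedure:
  1. Find the pivot p₀ = point with lowest y (tie → lowest x): (-4, -8).
  2. Sort the remaining points by polar angle around p₀.
  3. Walk through sorted points, maintaining a stack; pop the top while the last three entries make a non-left turn (cross product ≤ 0).
  4. Final stack is the convex hull in CCW order: (-4, -8), (4, 1), (3, 6), (0, 10), (-9, 6).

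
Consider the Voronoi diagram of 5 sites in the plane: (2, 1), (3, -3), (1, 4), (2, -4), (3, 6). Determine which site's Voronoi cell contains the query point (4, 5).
Nearest site = (3, 6)

The Voronoi cell of site s contains exactly those query points closer to s than to any other site. Compute squared distances from q = (4, 5) to each site:
  (3 − 4)² + (6 − 5)² = 2
  (1 − 4)² + (4 − 5)² = 10
  (2 − 4)² + (1 − 5)² = 20
  (3 − 4)² + (-3 − 5)² = 65
  (2 − 4)² + (-4 − 5)² = 85
Minimum is attained by (3, 6), so q lies in its Voronoi cell.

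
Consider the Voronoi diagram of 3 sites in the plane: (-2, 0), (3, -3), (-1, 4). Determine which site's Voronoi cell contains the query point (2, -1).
Nearest site = (3, -3)

The Voronoi cell of site s contains exactly those query points closer to s than to any other site. Compute squared distances from q = (2, -1) to each site:
  (3 − 2)² + (-3 − -1)² = 5
  (-2 − 2)² + (0 − -1)² = 17
  (-1 − 2)² + (4 − -1)² = 34
Minimum is attained by (3, -3), so q lies in its Voronoi cell.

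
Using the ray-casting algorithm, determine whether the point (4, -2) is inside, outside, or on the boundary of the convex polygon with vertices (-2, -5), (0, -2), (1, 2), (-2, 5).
The point (4, -2) lies strictly outside the polygon

Cast a horizontal ray to the right from the query point and count how many polygon edges it crosses (each edge strictly once or zero times, handled with the usual half-open convention). 
Parity of crossings → even ⇒ outside.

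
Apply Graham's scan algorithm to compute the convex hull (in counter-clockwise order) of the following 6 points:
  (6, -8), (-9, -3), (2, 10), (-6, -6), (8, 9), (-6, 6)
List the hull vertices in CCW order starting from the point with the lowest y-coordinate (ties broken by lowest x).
Hull (CCW) = [(6, -8), (8, 9), (2, 10), (-6, 6), (-9, -3), (-6, -6)]

Graham scan procedure:
  1. Find the pivot p₀ = point with lowest y (tie → lowest x): (6, -8).
  2. Sort the remaining points by polar angle around p₀.
  3. Walk through sorted points, maintaining a stack; pop the top while the last three entries make a non-left turn (cross product ≤ 0).
  4. Final stack is the convex hull in CCW order: (6, -8), (8, 9), (2, 10), (-6, 6), (-9, -3), (-6, -6).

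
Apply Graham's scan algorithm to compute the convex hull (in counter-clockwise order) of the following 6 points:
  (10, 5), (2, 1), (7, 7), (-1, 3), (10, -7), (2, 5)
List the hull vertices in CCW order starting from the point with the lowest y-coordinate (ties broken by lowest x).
Hull (CCW) = [(10, -7), (10, 5), (7, 7), (2, 5), (-1, 3)]

Graham scan procedure:
  1. Find the pivot p₀ = point with lowest y (tie → lowest x): (10, -7).
  2. Sort the remaining points by polar angle around p₀.
  3. Walk through sorted points, maintaining a stack; pop the top while the last three entries make a non-left turn (cross product ≤ 0).
  4. Final stack is the convex hull in CCW order: (10, -7), (10, 5), (7, 7), (2, 5), (-1, 3).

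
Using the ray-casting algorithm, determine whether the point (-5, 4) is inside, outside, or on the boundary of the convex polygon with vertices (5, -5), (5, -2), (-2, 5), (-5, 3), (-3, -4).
The point (-5, 4) lies strictly outside the polygon

Cast a horizontal ray to the right from the query point and count how many polygon edges it crosses (each edge strictly once or zero times, handled with the usual half-open convention). 
Parity of crossings → even ⇒ outside.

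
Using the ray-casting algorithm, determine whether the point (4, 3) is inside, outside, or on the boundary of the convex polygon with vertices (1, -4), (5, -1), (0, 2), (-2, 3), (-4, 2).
The point (4, 3) lies strictly outside the polygon

Cast a horizontal ray to the right from the query point and count how many polygon edges it crosses (each edge strictly once or zero times, handled with the usual half-open convention). 
Parity of crossings → even ⇒ outside.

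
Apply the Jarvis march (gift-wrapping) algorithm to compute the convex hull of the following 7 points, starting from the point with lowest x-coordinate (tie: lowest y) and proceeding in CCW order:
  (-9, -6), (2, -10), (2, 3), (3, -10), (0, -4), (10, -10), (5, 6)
Hull (CCW) = [(-9, -6), (2, -10), (10, -10), (5, 6)]

Jarvis march: at each step, from the current hull vertex p, select the next vertex q as the point such that every other point lies strictly to the left of (or on) the directed line p → q. (Equivalently: for every other point r, the cross product (q − p) × (r − p) ≥ 0.)
Starting point (lowest x, tie lowest y): (-9, -6). Wrap until returning to start. Resulting hull: (-9, -6), (2, -10), (10, -10), (5, 6).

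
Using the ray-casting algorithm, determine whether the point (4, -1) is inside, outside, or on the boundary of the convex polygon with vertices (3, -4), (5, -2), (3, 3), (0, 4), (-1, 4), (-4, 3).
The point (4, -1) lies strictly inside the polygon

Cast a horizontal ray to the right from the query point and count how many polygon edges it crosses (each edge strictly once or zero times, handled with the usual half-open convention). 
Parity of crossings → odd ⇒ inside.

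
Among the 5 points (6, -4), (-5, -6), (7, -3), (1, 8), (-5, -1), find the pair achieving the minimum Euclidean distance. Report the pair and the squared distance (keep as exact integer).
Pair = ((6, -4), (7, -3)); squared distance = 2

Compute all C(5, 2) = 10 pairwise squared distances (x_i − x_j)² + (y_i − y_j)². The minimum is 2, attained by the pair ((6, -4), (7, -3)).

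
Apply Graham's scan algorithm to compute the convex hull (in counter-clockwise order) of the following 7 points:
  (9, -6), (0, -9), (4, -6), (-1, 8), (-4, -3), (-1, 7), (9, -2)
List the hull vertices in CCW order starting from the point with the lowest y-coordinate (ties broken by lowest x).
Hull (CCW) = [(0, -9), (9, -6), (9, -2), (-1, 8), (-4, -3)]

Graham scan procedure:
  1. Find the pivot p₀ = point with lowest y (tie → lowest x): (0, -9).
  2. Sort the remaining points by polar angle around p₀.
  3. Walk through sorted points, maintaining a stack; pop the top while the last three entries make a non-left turn (cross product ≤ 0).
  4. Final stack is the convex hull in CCW order: (0, -9), (9, -6), (9, -2), (-1, 8), (-4, -3).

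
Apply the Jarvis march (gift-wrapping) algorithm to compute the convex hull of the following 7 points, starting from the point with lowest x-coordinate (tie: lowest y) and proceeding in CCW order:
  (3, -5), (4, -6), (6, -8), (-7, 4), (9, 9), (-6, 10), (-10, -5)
Hull (CCW) = [(-10, -5), (6, -8), (9, 9), (-6, 10)]

Jarvis march: at each step, from the current hull vertex p, select the next vertex q as the point such that every other point lies strictly to the left of (or on) the directed line p → q. (Equivalently: for every other point r, the cross product (q − p) × (r − p) ≥ 0.)
Starting point (lowest x, tie lowest y): (-10, -5). Wrap until returning to start. Resulting hull: (-10, -5), (6, -8), (9, 9), (-6, 10).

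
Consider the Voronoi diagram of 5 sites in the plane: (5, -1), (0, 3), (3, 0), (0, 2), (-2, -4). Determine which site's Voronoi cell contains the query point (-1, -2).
Nearest site = (-2, -4)

The Voronoi cell of site s contains exactly those query points closer to s than to any other site. Compute squared distances from q = (-1, -2) to each site:
  (-2 − -1)² + (-4 − -2)² = 5
  (0 − -1)² + (2 − -2)² = 17
  (3 − -1)² + (0 − -2)² = 20
  (0 − -1)² + (3 − -2)² = 26
  (5 − -1)² + (-1 − -2)² = 37
Minimum is attained by (-2, -4), so q lies in its Voronoi cell.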